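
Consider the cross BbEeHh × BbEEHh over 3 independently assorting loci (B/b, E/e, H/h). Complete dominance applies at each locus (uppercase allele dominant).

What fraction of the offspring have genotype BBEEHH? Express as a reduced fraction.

P(BBEEHH) = 1/32

BbEeHh gametes: BEH×1, BEh×1, BeH×1, Beh×1, bEH×1, bEh×1, beH×1, beh×1
BbEEHh gametes: BEH×2, BEh×2, bEH×2, bEh×2
BbEeHh×BbEEHh grid (8·8=64): BBEEHH=2 BBEEHh=4 BBEEhh=2 BBEeHH=2 BBEeHh=4 BBEehh=2 BbEEHH=4 BbEEHh=8 BbEEhh=4 BbEeHH=4 BbEeHh=8 BbEehh=4 bbEEHH=2 bbEEHh=4 bbEEhh=2 bbEeHH=2 bbEeHh=4 bbEehh=2
BBEEHH hits 2/64; gcd=2; 2÷2/64÷2 = 1/32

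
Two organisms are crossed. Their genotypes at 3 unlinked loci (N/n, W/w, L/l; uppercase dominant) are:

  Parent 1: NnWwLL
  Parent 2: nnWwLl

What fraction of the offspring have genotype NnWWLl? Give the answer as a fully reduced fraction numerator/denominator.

NnWwLL gametes: NWL×2, NwL×2, nWL×2, nwL×2
nnWwLl gametes: nWL×2, nWl×2, nwL×2, nwl×2
NnWwLL×nnWwLl grid (8·8=64): NnWWLL=4 NnWWLl=4 NnWwLL=8 NnWwLl=8 NnwwLL=4 NnwwLl=4 nnWWLL=4 nnWWLl=4 nnWwLL=8 nnWwLl=8 nnwwLL=4 nnwwLl=4
NnWWLl hits 4/64; gcd=4; 4÷4/64÷4 = 1/16

P(NnWWLl) = 1/16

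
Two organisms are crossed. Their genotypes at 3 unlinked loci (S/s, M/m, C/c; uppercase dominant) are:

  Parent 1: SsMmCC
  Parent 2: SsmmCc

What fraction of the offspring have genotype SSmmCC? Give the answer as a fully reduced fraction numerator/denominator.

SsMmCC gametes: SMC×2, SmC×2, sMC×2, smC×2
SsmmCc gametes: SmC×2, Smc×2, smC×2, smc×2
SsMmCC×SsmmCc grid (8·8=64): SSMmCC=4 SSMmCc=4 SSmmCC=4 SSmmCc=4 SsMmCC=8 SsMmCc=8 SsmmCC=8 SsmmCc=8 ssMmCC=4 ssMmCc=4 ssmmCC=4 ssmmCc=4
SSmmCC hits 4/64; gcd=4; 4÷4/64÷4 = 1/16

P(SSmmCC) = 1/16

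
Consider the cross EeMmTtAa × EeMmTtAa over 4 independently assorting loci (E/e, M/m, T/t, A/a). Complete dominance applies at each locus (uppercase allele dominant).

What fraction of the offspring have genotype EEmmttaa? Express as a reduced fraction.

EeMmTtAa gametes: EMTA×1, EMTa×1, EMtA×1, EMta×1, EmTA×1, EmTa×1, EmtA×1, Emta×1, eMTA×1, eMTa×1, eMtA×1, eMta×1, emTA×1, emTa×1, emtA×1, emta×1
EeMmTtAa gametes: EMTA×1, EMTa×1, EMtA×1, EMta×1, EmTA×1, EmTa×1, EmtA×1, Emta×1, eMTA×1, eMTa×1, eMtA×1, eMta×1, emTA×1, emTa×1, emtA×1, emta×1
EeMmTtAa×EeMmTtAa grid (16·16=256): EEMMTTAA=1 EEMMTTAa=2 EEMMTTaa=1 EEMMTtAA=2 EEMMTtAa=4 EEMMTtaa=2 EEMMttAA=1 EEMMttAa=2 EEMMttaa=1 EEMmTTAA=2 EEMmTTAa=4 EEMmTTaa=2 EEMmTtAA=4 EEMmTtAa=8 EEMmTtaa=4 EEMmttAA=2 EEMmttAa=4 EEMmttaa=2 EEmmTTAA=1 EEmmTTAa=2 EEmmTTaa=1 EEmmTtAA=2 EEmmTtAa=4 EEmmTtaa=2 EEmmttAA=1 EEmmttAa=2 EEmmttaa=1 EeMMTTAA=2 EeMMTTAa=4 EeMMTTaa=2 EeMMTtAA=4 EeMMTtAa=8 EeMMTtaa=4 EeMMttAA=2 EeMMttAa=4 EeMMttaa=2 EeMmTTAA=4 EeMmTTAa=8 EeMmTTaa=4 EeMmTtAA=8 EeMmTtAa=16 EeMmTtaa=8 EeMmttAA=4 EeMmttAa=8 EeMmttaa=4 EemmTTAA=2 EemmTTAa=4 EemmTTaa=2 EemmTtAA=4 EemmTtAa=8 EemmTtaa=4 EemmttAA=2 EemmttAa=4 Eemmttaa=2 eeMMTTAA=1 eeMMTTAa=2 eeMMTTaa=1 eeMMTtAA=2 eeMMTtAa=4 eeMMTtaa=2 eeMMttAA=1 eeMMttAa=2 eeMMttaa=1 eeMmTTAA=2 eeMmTTAa=4 eeMmTTaa=2 eeMmTtAA=4 eeMmTtAa=8 eeMmTtaa=4 eeMmttAA=2 eeMmttAa=4 eeMmttaa=2 eemmTTAA=1 eemmTTAa=2 eemmTTaa=1 eemmTtAA=2 eemmTtAa=4 eemmTtaa=2 eemmttAA=1 eemmttAa=2 eemmttaa=1
EEmmttaa hits 1/256; gcd=1; 1÷1/256÷1 = 1/256

P(EEmmttaa) = 1/256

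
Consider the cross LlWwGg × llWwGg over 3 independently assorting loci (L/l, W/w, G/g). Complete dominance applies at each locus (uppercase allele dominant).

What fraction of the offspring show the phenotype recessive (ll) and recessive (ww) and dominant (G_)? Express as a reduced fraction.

P(ll ww G_) = 3/32

LlWwGg gametes: LWG×1, LWg×1, LwG×1, Lwg×1, lWG×1, lWg×1, lwG×1, lwg×1
llWwGg gametes: lWG×2, lWg×2, lwG×2, lwg×2
LlWwGg×llWwGg grid (8·8=64): LlWWGG=2 LlWWGg=4 LlWWgg=2 LlWwGG=4 LlWwGg=8 LlWwgg=4 LlwwGG=2 LlwwGg=4 Llwwgg=2 llWWGG=2 llWWGg=4 llWWgg=2 llWwGG=4 llWwGg=8 llWwgg=4 llwwGG=2 llwwGg=4 llwwgg=2
ll ww G_ hits 6/64; gcd=2; 6÷2/64÷2 = 3/32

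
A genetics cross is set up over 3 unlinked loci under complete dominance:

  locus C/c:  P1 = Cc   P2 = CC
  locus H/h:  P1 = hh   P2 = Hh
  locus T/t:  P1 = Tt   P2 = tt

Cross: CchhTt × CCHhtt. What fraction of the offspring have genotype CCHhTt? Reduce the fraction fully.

P(CCHhTt) = 1/8

CchhTt gametes: ChT×2, Cht×2, chT×2, cht×2
CCHhtt gametes: CHt×4, Cht×4
CchhTt×CCHhtt grid (8·8=64): CCHhTt=8 CCHhtt=8 CChhTt=8 CChhtt=8 CcHhTt=8 CcHhtt=8 CchhTt=8 Cchhtt=8
CCHhTt hits 8/64; gcd=8; 8÷8/64÷8 = 1/8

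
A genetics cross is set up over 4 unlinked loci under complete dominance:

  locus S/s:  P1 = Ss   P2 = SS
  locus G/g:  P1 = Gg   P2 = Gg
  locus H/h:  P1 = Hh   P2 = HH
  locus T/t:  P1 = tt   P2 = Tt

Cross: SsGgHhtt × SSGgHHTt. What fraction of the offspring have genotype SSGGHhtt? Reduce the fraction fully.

SsGgHhtt gametes: SGHt×2, SGht×2, SgHt×2, Sght×2, sGHt×2, sGht×2, sgHt×2, sght×2
SSGgHHTt gametes: SGHT×4, SGHt×4, SgHT×4, SgHt×4
SsGgHhtt×SSGgHHTt grid (16·16=256): SSGGHHTt=8 SSGGHHtt=8 SSGGHhTt=8 SSGGHhtt=8 SSGgHHTt=16 SSGgHHtt=16 SSGgHhTt=16 SSGgHhtt=16 SSggHHTt=8 SSggHHtt=8 SSggHhTt=8 SSggHhtt=8 SsGGHHTt=8 SsGGHHtt=8 SsGGHhTt=8 SsGGHhtt=8 SsGgHHTt=16 SsGgHHtt=16 SsGgHhTt=16 SsGgHhtt=16 SsggHHTt=8 SsggHHtt=8 SsggHhTt=8 SsggHhtt=8
SSGGHhtt hits 8/256; gcd=8; 8÷8/256÷8 = 1/32

P(SSGGHhtt) = 1/32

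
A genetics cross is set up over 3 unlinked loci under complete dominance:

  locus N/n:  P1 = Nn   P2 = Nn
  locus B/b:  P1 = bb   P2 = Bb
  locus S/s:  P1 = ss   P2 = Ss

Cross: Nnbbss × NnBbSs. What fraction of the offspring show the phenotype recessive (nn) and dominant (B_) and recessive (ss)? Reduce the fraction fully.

Nnbbss gametes: Nbs×4, nbs×4
NnBbSs gametes: NBS×1, NBs×1, NbS×1, Nbs×1, nBS×1, nBs×1, nbS×1, nbs×1
Nnbbss×NnBbSs grid (8·8=64): NNBbSs=4 NNBbss=4 NNbbSs=4 NNbbss=4 NnBbSs=8 NnBbss=8 NnbbSs=8 Nnbbss=8 nnBbSs=4 nnBbss=4 nnbbSs=4 nnbbss=4
nn B_ ss hits 4/64; gcd=4; 4÷4/64÷4 = 1/16

P(nn B_ ss) = 1/16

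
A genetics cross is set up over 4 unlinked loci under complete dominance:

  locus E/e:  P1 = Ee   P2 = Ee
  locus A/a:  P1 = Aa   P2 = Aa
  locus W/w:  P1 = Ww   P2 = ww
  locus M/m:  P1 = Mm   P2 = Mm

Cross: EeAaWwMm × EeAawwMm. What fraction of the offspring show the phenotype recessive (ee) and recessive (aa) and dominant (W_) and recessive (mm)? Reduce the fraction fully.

EeAaWwMm gametes: EAWM×1, EAWm×1, EAwM×1, EAwm×1, EaWM×1, EaWm×1, EawM×1, Eawm×1, eAWM×1, eAWm×1, eAwM×1, eAwm×1, eaWM×1, eaWm×1, eawM×1, eawm×1
EeAawwMm gametes: EAwM×2, EAwm×2, EawM×2, Eawm×2, eAwM×2, eAwm×2, eawM×2, eawm×2
EeAaWwMm×EeAawwMm grid (16·16=256): EEAAWwMM=2 EEAAWwMm=4 EEAAWwmm=2 EEAAwwMM=2 EEAAwwMm=4 EEAAwwmm=2 EEAaWwMM=4 EEAaWwMm=8 EEAaWwmm=4 EEAawwMM=4 EEAawwMm=8 EEAawwmm=4 EEaaWwMM=2 EEaaWwMm=4 EEaaWwmm=2 EEaawwMM=2 EEaawwMm=4 EEaawwmm=2 EeAAWwMM=4 EeAAWwMm=8 EeAAWwmm=4 EeAAwwMM=4 EeAAwwMm=8 EeAAwwmm=4 EeAaWwMM=8 EeAaWwMm=16 EeAaWwmm=8 EeAawwMM=8 EeAawwMm=16 EeAawwmm=8 EeaaWwMM=4 EeaaWwMm=8 EeaaWwmm=4 EeaawwMM=4 EeaawwMm=8 Eeaawwmm=4 eeAAWwMM=2 eeAAWwMm=4 eeAAWwmm=2 eeAAwwMM=2 eeAAwwMm=4 eeAAwwmm=2 eeAaWwMM=4 eeAaWwMm=8 eeAaWwmm=4 eeAawwMM=4 eeAawwMm=8 eeAawwmm=4 eeaaWwMM=2 eeaaWwMm=4 eeaaWwmm=2 eeaawwMM=2 eeaawwMm=4 eeaawwmm=2
ee aa W_ mm hits 2/256; gcd=2; 2÷2/256÷2 = 1/128

P(ee aa W_ mm) = 1/128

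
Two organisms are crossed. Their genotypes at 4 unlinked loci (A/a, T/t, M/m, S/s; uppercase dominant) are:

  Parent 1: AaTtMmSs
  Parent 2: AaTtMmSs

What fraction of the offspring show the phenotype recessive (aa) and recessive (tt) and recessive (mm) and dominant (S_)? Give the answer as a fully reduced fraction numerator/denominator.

AaTtMmSs gametes: ATMS×1, ATMs×1, ATmS×1, ATms×1, AtMS×1, AtMs×1, AtmS×1, Atms×1, aTMS×1, aTMs×1, aTmS×1, aTms×1, atMS×1, atMs×1, atmS×1, atms×1
AaTtMmSs gametes: ATMS×1, ATMs×1, ATmS×1, ATms×1, AtMS×1, AtMs×1, AtmS×1, Atms×1, aTMS×1, aTMs×1, aTmS×1, aTms×1, atMS×1, atMs×1, atmS×1, atms×1
AaTtMmSs×AaTtMmSs grid (16·16=256): AATTMMSS=1 AATTMMSs=2 AATTMMss=1 AATTMmSS=2 AATTMmSs=4 AATTMmss=2 AATTmmSS=1 AATTmmSs=2 AATTmmss=1 AATtMMSS=2 AATtMMSs=4 AATtMMss=2 AATtMmSS=4 AATtMmSs=8 AATtMmss=4 AATtmmSS=2 AATtmmSs=4 AATtmmss=2 AAttMMSS=1 AAttMMSs=2 AAttMMss=1 AAttMmSS=2 AAttMmSs=4 AAttMmss=2 AAttmmSS=1 AAttmmSs=2 AAttmmss=1 AaTTMMSS=2 AaTTMMSs=4 AaTTMMss=2 AaTTMmSS=4 AaTTMmSs=8 AaTTMmss=4 AaTTmmSS=2 AaTTmmSs=4 AaTTmmss=2 AaTtMMSS=4 AaTtMMSs=8 AaTtMMss=4 AaTtMmSS=8 AaTtMmSs=16 AaTtMmss=8 AaTtmmSS=4 AaTtmmSs=8 AaTtmmss=4 AattMMSS=2 AattMMSs=4 AattMMss=2 AattMmSS=4 AattMmSs=8 AattMmss=4 AattmmSS=2 AattmmSs=4 Aattmmss=2 aaTTMMSS=1 aaTTMMSs=2 aaTTMMss=1 aaTTMmSS=2 aaTTMmSs=4 aaTTMmss=2 aaTTmmSS=1 aaTTmmSs=2 aaTTmmss=1 aaTtMMSS=2 aaTtMMSs=4 aaTtMMss=2 aaTtMmSS=4 aaTtMmSs=8 aaTtMmss=4 aaTtmmSS=2 aaTtmmSs=4 aaTtmmss=2 aattMMSS=1 aattMMSs=2 aattMMss=1 aattMmSS=2 aattMmSs=4 aattMmss=2 aattmmSS=1 aattmmSs=2 aattmmss=1
aa tt mm S_ hits 3/256; gcd=1; 3÷1/256÷1 = 3/256

P(aa tt mm S_) = 3/256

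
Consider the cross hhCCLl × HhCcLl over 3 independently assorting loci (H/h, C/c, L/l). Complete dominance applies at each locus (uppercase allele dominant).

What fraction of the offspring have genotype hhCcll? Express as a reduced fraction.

hhCCLl gametes: hCL×4, hCl×4
HhCcLl gametes: HCL×1, HCl×1, HcL×1, Hcl×1, hCL×1, hCl×1, hcL×1, hcl×1
hhCCLl×HhCcLl grid (8·8=64): HhCCLL=4 HhCCLl=8 HhCCll=4 HhCcLL=4 HhCcLl=8 HhCcll=4 hhCCLL=4 hhCCLl=8 hhCCll=4 hhCcLL=4 hhCcLl=8 hhCcll=4
hhCcll hits 4/64; gcd=4; 4÷4/64÷4 = 1/16

P(hhCcll) = 1/16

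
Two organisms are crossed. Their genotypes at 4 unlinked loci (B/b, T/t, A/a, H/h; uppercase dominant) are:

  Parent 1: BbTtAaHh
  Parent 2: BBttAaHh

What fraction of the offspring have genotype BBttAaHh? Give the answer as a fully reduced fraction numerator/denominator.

P(BBttAaHh) = 1/16

BbTtAaHh gametes: BTAH×1, BTAh×1, BTaH×1, BTah×1, BtAH×1, BtAh×1, BtaH×1, Btah×1, bTAH×1, bTAh×1, bTaH×1, bTah×1, btAH×1, btAh×1, btaH×1, btah×1
BBttAaHh gametes: BtAH×4, BtAh×4, BtaH×4, Btah×4
BbTtAaHh×BBttAaHh grid (16·16=256): BBTtAAHH=4 BBTtAAHh=8 BBTtAAhh=4 BBTtAaHH=8 BBTtAaHh=16 BBTtAahh=8 BBTtaaHH=4 BBTtaaHh=8 BBTtaahh=4 BBttAAHH=4 BBttAAHh=8 BBttAAhh=4 BBttAaHH=8 BBttAaHh=16 BBttAahh=8 BBttaaHH=4 BBttaaHh=8 BBttaahh=4 BbTtAAHH=4 BbTtAAHh=8 BbTtAAhh=4 BbTtAaHH=8 BbTtAaHh=16 BbTtAahh=8 BbTtaaHH=4 BbTtaaHh=8 BbTtaahh=4 BbttAAHH=4 BbttAAHh=8 BbttAAhh=4 BbttAaHH=8 BbttAaHh=16 BbttAahh=8 BbttaaHH=4 BbttaaHh=8 Bbttaahh=4
BBttAaHh hits 16/256; gcd=16; 16÷16/256÷16 = 1/16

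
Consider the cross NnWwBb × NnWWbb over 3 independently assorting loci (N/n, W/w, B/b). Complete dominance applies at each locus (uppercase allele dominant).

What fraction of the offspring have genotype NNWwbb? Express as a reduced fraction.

P(NNWwbb) = 1/16

NnWwBb gametes: NWB×1, NWb×1, NwB×1, Nwb×1, nWB×1, nWb×1, nwB×1, nwb×1
NnWWbb gametes: NWb×4, nWb×4
NnWwBb×NnWWbb grid (8·8=64): NNWWBb=4 NNWWbb=4 NNWwBb=4 NNWwbb=4 NnWWBb=8 NnWWbb=8 NnWwBb=8 NnWwbb=8 nnWWBb=4 nnWWbb=4 nnWwBb=4 nnWwbb=4
NNWwbb hits 4/64; gcd=4; 4÷4/64÷4 = 1/16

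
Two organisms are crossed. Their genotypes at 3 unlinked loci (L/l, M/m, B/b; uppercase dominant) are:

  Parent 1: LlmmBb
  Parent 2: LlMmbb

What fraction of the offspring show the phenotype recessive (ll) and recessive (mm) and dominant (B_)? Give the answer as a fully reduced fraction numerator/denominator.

P(ll mm B_) = 1/16

LlmmBb gametes: LmB×2, Lmb×2, lmB×2, lmb×2
LlMmbb gametes: LMb×2, Lmb×2, lMb×2, lmb×2
LlmmBb×LlMmbb grid (8·8=64): LLMmBb=4 LLMmbb=4 LLmmBb=4 LLmmbb=4 LlMmBb=8 LlMmbb=8 LlmmBb=8 Llmmbb=8 llMmBb=4 llMmbb=4 llmmBb=4 llmmbb=4
ll mm B_ hits 4/64; gcd=4; 4÷4/64÷4 = 1/16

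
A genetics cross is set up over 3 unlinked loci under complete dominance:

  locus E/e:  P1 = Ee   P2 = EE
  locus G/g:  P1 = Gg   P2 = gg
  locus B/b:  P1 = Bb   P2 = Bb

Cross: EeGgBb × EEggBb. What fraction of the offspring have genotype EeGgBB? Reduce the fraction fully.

P(EeGgBB) = 1/16

EeGgBb gametes: EGB×1, EGb×1, EgB×1, Egb×1, eGB×1, eGb×1, egB×1, egb×1
EEggBb gametes: EgB×4, Egb×4
EeGgBb×EEggBb grid (8·8=64): EEGgBB=4 EEGgBb=8 EEGgbb=4 EEggBB=4 EEggBb=8 EEggbb=4 EeGgBB=4 EeGgBb=8 EeGgbb=4 EeggBB=4 EeggBb=8 Eeggbb=4
EeGgBB hits 4/64; gcd=4; 4÷4/64÷4 = 1/16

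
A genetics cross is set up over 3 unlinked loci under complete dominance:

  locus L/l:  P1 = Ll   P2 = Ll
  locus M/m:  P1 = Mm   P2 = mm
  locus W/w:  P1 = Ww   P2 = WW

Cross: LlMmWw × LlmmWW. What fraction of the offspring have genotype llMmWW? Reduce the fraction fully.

LlMmWw gametes: LMW×1, LMw×1, LmW×1, Lmw×1, lMW×1, lMw×1, lmW×1, lmw×1
LlmmWW gametes: LmW×4, lmW×4
LlMmWw×LlmmWW grid (8·8=64): LLMmWW=4 LLMmWw=4 LLmmWW=4 LLmmWw=4 LlMmWW=8 LlMmWw=8 LlmmWW=8 LlmmWw=8 llMmWW=4 llMmWw=4 llmmWW=4 llmmWw=4
llMmWW hits 4/64; gcd=4; 4÷4/64÷4 = 1/16

P(llMmWW) = 1/16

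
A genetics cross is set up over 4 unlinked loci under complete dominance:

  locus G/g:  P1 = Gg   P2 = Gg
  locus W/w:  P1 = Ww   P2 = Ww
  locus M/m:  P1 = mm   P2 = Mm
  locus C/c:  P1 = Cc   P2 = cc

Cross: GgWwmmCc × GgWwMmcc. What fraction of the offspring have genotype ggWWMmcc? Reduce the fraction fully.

P(ggWWMmcc) = 1/64

GgWwmmCc gametes: GWmC×2, GWmc×2, GwmC×2, Gwmc×2, gWmC×2, gWmc×2, gwmC×2, gwmc×2
GgWwMmcc gametes: GWMc×2, GWmc×2, GwMc×2, Gwmc×2, gWMc×2, gWmc×2, gwMc×2, gwmc×2
GgWwmmCc×GgWwMmcc grid (16·16=256): GGWWMmCc=4 GGWWMmcc=4 GGWWmmCc=4 GGWWmmcc=4 GGWwMmCc=8 GGWwMmcc=8 GGWwmmCc=8 GGWwmmcc=8 GGwwMmCc=4 GGwwMmcc=4 GGwwmmCc=4 GGwwmmcc=4 GgWWMmCc=8 GgWWMmcc=8 GgWWmmCc=8 GgWWmmcc=8 GgWwMmCc=16 GgWwMmcc=16 GgWwmmCc=16 GgWwmmcc=16 GgwwMmCc=8 GgwwMmcc=8 GgwwmmCc=8 Ggwwmmcc=8 ggWWMmCc=4 ggWWMmcc=4 ggWWmmCc=4 ggWWmmcc=4 ggWwMmCc=8 ggWwMmcc=8 ggWwmmCc=8 ggWwmmcc=8 ggwwMmCc=4 ggwwMmcc=4 ggwwmmCc=4 ggwwmmcc=4
ggWWMmcc hits 4/256; gcd=4; 4÷4/256÷4 = 1/64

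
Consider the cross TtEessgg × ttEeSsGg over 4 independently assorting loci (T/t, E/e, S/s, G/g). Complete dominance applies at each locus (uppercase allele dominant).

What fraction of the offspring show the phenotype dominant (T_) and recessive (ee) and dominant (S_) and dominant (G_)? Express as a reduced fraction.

P(T_ ee S_ G_) = 1/32

TtEessgg gametes: TEsg×4, Tesg×4, tEsg×4, tesg×4
ttEeSsGg gametes: tESG×2, tESg×2, tEsG×2, tEsg×2, teSG×2, teSg×2, tesG×2, tesg×2
TtEessgg×ttEeSsGg grid (16·16=256): TtEESsGg=8 TtEESsgg=8 TtEEssGg=8 TtEEssgg=8 TtEeSsGg=16 TtEeSsgg=16 TtEessGg=16 TtEessgg=16 TteeSsGg=8 TteeSsgg=8 TteessGg=8 Tteessgg=8 ttEESsGg=8 ttEESsgg=8 ttEEssGg=8 ttEEssgg=8 ttEeSsGg=16 ttEeSsgg=16 ttEessGg=16 ttEessgg=16 tteeSsGg=8 tteeSsgg=8 tteessGg=8 tteessgg=8
T_ ee S_ G_ hits 8/256; gcd=8; 8÷8/256÷8 = 1/32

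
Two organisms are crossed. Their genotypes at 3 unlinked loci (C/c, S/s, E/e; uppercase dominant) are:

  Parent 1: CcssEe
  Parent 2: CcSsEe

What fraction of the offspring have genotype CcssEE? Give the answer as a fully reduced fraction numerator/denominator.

CcssEe gametes: CsE×2, Cse×2, csE×2, cse×2
CcSsEe gametes: CSE×1, CSe×1, CsE×1, Cse×1, cSE×1, cSe×1, csE×1, cse×1
CcssEe×CcSsEe grid (8·8=64): CCSsEE=2 CCSsEe=4 CCSsee=2 CCssEE=2 CCssEe=4 CCssee=2 CcSsEE=4 CcSsEe=8 CcSsee=4 CcssEE=4 CcssEe=8 Ccssee=4 ccSsEE=2 ccSsEe=4 ccSsee=2 ccssEE=2 ccssEe=4 ccssee=2
CcssEE hits 4/64; gcd=4; 4÷4/64÷4 = 1/16

P(CcssEE) = 1/16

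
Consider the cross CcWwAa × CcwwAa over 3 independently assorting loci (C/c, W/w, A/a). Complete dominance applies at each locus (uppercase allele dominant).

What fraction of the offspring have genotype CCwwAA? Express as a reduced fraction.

CcWwAa gametes: CWA×1, CWa×1, CwA×1, Cwa×1, cWA×1, cWa×1, cwA×1, cwa×1
CcwwAa gametes: CwA×2, Cwa×2, cwA×2, cwa×2
CcWwAa×CcwwAa grid (8·8=64): CCWwAA=2 CCWwAa=4 CCWwaa=2 CCwwAA=2 CCwwAa=4 CCwwaa=2 CcWwAA=4 CcWwAa=8 CcWwaa=4 CcwwAA=4 CcwwAa=8 Ccwwaa=4 ccWwAA=2 ccWwAa=4 ccWwaa=2 ccwwAA=2 ccwwAa=4 ccwwaa=2
CCwwAA hits 2/64; gcd=2; 2÷2/64÷2 = 1/32

P(CCwwAA) = 1/32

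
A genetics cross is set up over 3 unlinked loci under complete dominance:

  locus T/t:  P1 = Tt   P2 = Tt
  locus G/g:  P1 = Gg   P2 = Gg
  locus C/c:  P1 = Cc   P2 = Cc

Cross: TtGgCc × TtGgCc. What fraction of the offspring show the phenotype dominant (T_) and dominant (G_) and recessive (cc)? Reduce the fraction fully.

TtGgCc gametes: TGC×1, TGc×1, TgC×1, Tgc×1, tGC×1, tGc×1, tgC×1, tgc×1
TtGgCc gametes: TGC×1, TGc×1, TgC×1, Tgc×1, tGC×1, tGc×1, tgC×1, tgc×1
TtGgCc×TtGgCc grid (8·8=64): TTGGCC=1 TTGGCc=2 TTGGcc=1 TTGgCC=2 TTGgCc=4 TTGgcc=2 TTggCC=1 TTggCc=2 TTggcc=1 TtGGCC=2 TtGGCc=4 TtGGcc=2 TtGgCC=4 TtGgCc=8 TtGgcc=4 TtggCC=2 TtggCc=4 Ttggcc=2 ttGGCC=1 ttGGCc=2 ttGGcc=1 ttGgCC=2 ttGgCc=4 ttGgcc=2 ttggCC=1 ttggCc=2 ttggcc=1
T_ G_ cc hits 9/64; gcd=1; 9÷1/64÷1 = 9/64

P(T_ G_ cc) = 9/64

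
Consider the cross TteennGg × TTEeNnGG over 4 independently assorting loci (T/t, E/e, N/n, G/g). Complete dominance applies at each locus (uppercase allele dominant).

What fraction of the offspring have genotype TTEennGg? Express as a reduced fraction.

P(TTEennGg) = 1/16

TteennGg gametes: TenG×4, Teng×4, tenG×4, teng×4
TTEeNnGG gametes: TENG×4, TEnG×4, TeNG×4, TenG×4
TteennGg×TTEeNnGG grid (16·16=256): TTEeNnGG=16 TTEeNnGg=16 TTEennGG=16 TTEennGg=16 TTeeNnGG=16 TTeeNnGg=16 TTeennGG=16 TTeennGg=16 TtEeNnGG=16 TtEeNnGg=16 TtEennGG=16 TtEennGg=16 TteeNnGG=16 TteeNnGg=16 TteennGG=16 TteennGg=16
TTEennGg hits 16/256; gcd=16; 16÷16/256÷16 = 1/16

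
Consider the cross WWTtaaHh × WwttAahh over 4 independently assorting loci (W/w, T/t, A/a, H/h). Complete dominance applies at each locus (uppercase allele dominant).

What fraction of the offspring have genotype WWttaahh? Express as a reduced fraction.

WWTtaaHh gametes: WTaH×4, WTah×4, WtaH×4, Wtah×4
WwttAahh gametes: WtAh×4, Wtah×4, wtAh×4, wtah×4
WWTtaaHh×WwttAahh grid (16·16=256): WWTtAaHh=16 WWTtAahh=16 WWTtaaHh=16 WWTtaahh=16 WWttAaHh=16 WWttAahh=16 WWttaaHh=16 WWttaahh=16 WwTtAaHh=16 WwTtAahh=16 WwTtaaHh=16 WwTtaahh=16 WwttAaHh=16 WwttAahh=16 WwttaaHh=16 Wwttaahh=16
WWttaahh hits 16/256; gcd=16; 16÷16/256÷16 = 1/16

P(WWttaahh) = 1/16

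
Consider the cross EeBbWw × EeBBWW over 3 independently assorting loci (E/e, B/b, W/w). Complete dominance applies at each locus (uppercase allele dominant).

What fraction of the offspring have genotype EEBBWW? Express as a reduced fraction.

P(EEBBWW) = 1/16

EeBbWw gametes: EBW×1, EBw×1, EbW×1, Ebw×1, eBW×1, eBw×1, ebW×1, ebw×1
EeBBWW gametes: EBW×4, eBW×4
EeBbWw×EeBBWW grid (8·8=64): EEBBWW=4 EEBBWw=4 EEBbWW=4 EEBbWw=4 EeBBWW=8 EeBBWw=8 EeBbWW=8 EeBbWw=8 eeBBWW=4 eeBBWw=4 eeBbWW=4 eeBbWw=4
EEBBWW hits 4/64; gcd=4; 4÷4/64÷4 = 1/16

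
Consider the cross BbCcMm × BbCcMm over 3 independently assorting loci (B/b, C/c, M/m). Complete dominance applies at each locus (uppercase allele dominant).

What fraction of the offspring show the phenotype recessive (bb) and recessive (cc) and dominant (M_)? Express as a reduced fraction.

BbCcMm gametes: BCM×1, BCm×1, BcM×1, Bcm×1, bCM×1, bCm×1, bcM×1, bcm×1
BbCcMm gametes: BCM×1, BCm×1, BcM×1, Bcm×1, bCM×1, bCm×1, bcM×1, bcm×1
BbCcMm×BbCcMm grid (8·8=64): BBCCMM=1 BBCCMm=2 BBCCmm=1 BBCcMM=2 BBCcMm=4 BBCcmm=2 BBccMM=1 BBccMm=2 BBccmm=1 BbCCMM=2 BbCCMm=4 BbCCmm=2 BbCcMM=4 BbCcMm=8 BbCcmm=4 BbccMM=2 BbccMm=4 Bbccmm=2 bbCCMM=1 bbCCMm=2 bbCCmm=1 bbCcMM=2 bbCcMm=4 bbCcmm=2 bbccMM=1 bbccMm=2 bbccmm=1
bb cc M_ hits 3/64; gcd=1; 3÷1/64÷1 = 3/64

P(bb cc M_) = 3/64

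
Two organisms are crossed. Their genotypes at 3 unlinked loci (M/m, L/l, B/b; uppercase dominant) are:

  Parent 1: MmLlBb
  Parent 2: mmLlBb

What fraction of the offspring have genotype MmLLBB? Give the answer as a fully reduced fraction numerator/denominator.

P(MmLLBB) = 1/32

MmLlBb gametes: MLB×1, MLb×1, MlB×1, Mlb×1, mLB×1, mLb×1, mlB×1, mlb×1
mmLlBb gametes: mLB×2, mLb×2, mlB×2, mlb×2
MmLlBb×mmLlBb grid (8·8=64): MmLLBB=2 MmLLBb=4 MmLLbb=2 MmLlBB=4 MmLlBb=8 MmLlbb=4 MmllBB=2 MmllBb=4 Mmllbb=2 mmLLBB=2 mmLLBb=4 mmLLbb=2 mmLlBB=4 mmLlBb=8 mmLlbb=4 mmllBB=2 mmllBb=4 mmllbb=2
MmLLBB hits 2/64; gcd=2; 2÷2/64÷2 = 1/32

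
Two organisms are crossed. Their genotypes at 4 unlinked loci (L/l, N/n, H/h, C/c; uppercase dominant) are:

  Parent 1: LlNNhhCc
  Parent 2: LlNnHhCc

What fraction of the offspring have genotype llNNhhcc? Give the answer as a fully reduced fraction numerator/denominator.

LlNNhhCc gametes: LNhC×4, LNhc×4, lNhC×4, lNhc×4
LlNnHhCc gametes: LNHC×1, LNHc×1, LNhC×1, LNhc×1, LnHC×1, LnHc×1, LnhC×1, Lnhc×1, lNHC×1, lNHc×1, lNhC×1, lNhc×1, lnHC×1, lnHc×1, lnhC×1, lnhc×1
LlNNhhCc×LlNnHhCc grid (16·16=256): LLNNHhCC=4 LLNNHhCc=8 LLNNHhcc=4 LLNNhhCC=4 LLNNhhCc=8 LLNNhhcc=4 LLNnHhCC=4 LLNnHhCc=8 LLNnHhcc=4 LLNnhhCC=4 LLNnhhCc=8 LLNnhhcc=4 LlNNHhCC=8 LlNNHhCc=16 LlNNHhcc=8 LlNNhhCC=8 LlNNhhCc=16 LlNNhhcc=8 LlNnHhCC=8 LlNnHhCc=16 LlNnHhcc=8 LlNnhhCC=8 LlNnhhCc=16 LlNnhhcc=8 llNNHhCC=4 llNNHhCc=8 llNNHhcc=4 llNNhhCC=4 llNNhhCc=8 llNNhhcc=4 llNnHhCC=4 llNnHhCc=8 llNnHhcc=4 llNnhhCC=4 llNnhhCc=8 llNnhhcc=4
llNNhhcc hits 4/256; gcd=4; 4÷4/256÷4 = 1/64

P(llNNhhcc) = 1/64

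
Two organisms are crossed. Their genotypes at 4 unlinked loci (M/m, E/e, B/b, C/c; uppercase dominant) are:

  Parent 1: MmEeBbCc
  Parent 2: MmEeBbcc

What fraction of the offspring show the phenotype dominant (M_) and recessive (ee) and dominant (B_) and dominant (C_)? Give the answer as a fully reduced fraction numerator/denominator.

MmEeBbCc gametes: MEBC×1, MEBc×1, MEbC×1, MEbc×1, MeBC×1, MeBc×1, MebC×1, Mebc×1, mEBC×1, mEBc×1, mEbC×1, mEbc×1, meBC×1, meBc×1, mebC×1, mebc×1
MmEeBbcc gametes: MEBc×2, MEbc×2, MeBc×2, Mebc×2, mEBc×2, mEbc×2, meBc×2, mebc×2
MmEeBbCc×MmEeBbcc grid (16·16=256): MMEEBBCc=2 MMEEBBcc=2 MMEEBbCc=4 MMEEBbcc=4 MMEEbbCc=2 MMEEbbcc=2 MMEeBBCc=4 MMEeBBcc=4 MMEeBbCc=8 MMEeBbcc=8 MMEebbCc=4 MMEebbcc=4 MMeeBBCc=2 MMeeBBcc=2 MMeeBbCc=4 MMeeBbcc=4 MMeebbCc=2 MMeebbcc=2 MmEEBBCc=4 MmEEBBcc=4 MmEEBbCc=8 MmEEBbcc=8 MmEEbbCc=4 MmEEbbcc=4 MmEeBBCc=8 MmEeBBcc=8 MmEeBbCc=16 MmEeBbcc=16 MmEebbCc=8 MmEebbcc=8 MmeeBBCc=4 MmeeBBcc=4 MmeeBbCc=8 MmeeBbcc=8 MmeebbCc=4 Mmeebbcc=4 mmEEBBCc=2 mmEEBBcc=2 mmEEBbCc=4 mmEEBbcc=4 mmEEbbCc=2 mmEEbbcc=2 mmEeBBCc=4 mmEeBBcc=4 mmEeBbCc=8 mmEeBbcc=8 mmEebbCc=4 mmEebbcc=4 mmeeBBCc=2 mmeeBBcc=2 mmeeBbCc=4 mmeeBbcc=4 mmeebbCc=2 mmeebbcc=2
M_ ee B_ C_ hits 18/256; gcd=2; 18÷2/256÷2 = 9/128

P(M_ ee B_ C_) = 9/128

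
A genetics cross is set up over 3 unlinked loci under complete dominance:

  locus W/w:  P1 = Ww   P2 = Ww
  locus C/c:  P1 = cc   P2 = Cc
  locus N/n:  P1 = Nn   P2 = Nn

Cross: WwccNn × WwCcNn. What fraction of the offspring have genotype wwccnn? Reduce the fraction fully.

WwccNn gametes: WcN×2, Wcn×2, wcN×2, wcn×2
WwCcNn gametes: WCN×1, WCn×1, WcN×1, Wcn×1, wCN×1, wCn×1, wcN×1, wcn×1
WwccNn×WwCcNn grid (8·8=64): WWCcNN=2 WWCcNn=4 WWCcnn=2 WWccNN=2 WWccNn=4 WWccnn=2 WwCcNN=4 WwCcNn=8 WwCcnn=4 WwccNN=4 WwccNn=8 Wwccnn=4 wwCcNN=2 wwCcNn=4 wwCcnn=2 wwccNN=2 wwccNn=4 wwccnn=2
wwccnn hits 2/64; gcd=2; 2÷2/64÷2 = 1/32

P(wwccnn) = 1/32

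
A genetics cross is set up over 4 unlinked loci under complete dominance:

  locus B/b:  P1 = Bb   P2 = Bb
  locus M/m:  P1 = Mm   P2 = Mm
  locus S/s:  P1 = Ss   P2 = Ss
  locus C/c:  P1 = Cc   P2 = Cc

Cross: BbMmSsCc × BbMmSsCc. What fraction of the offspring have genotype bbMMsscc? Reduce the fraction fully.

BbMmSsCc gametes: BMSC×1, BMSc×1, BMsC×1, BMsc×1, BmSC×1, BmSc×1, BmsC×1, Bmsc×1, bMSC×1, bMSc×1, bMsC×1, bMsc×1, bmSC×1, bmSc×1, bmsC×1, bmsc×1
BbMmSsCc gametes: BMSC×1, BMSc×1, BMsC×1, BMsc×1, BmSC×1, BmSc×1, BmsC×1, Bmsc×1, bMSC×1, bMSc×1, bMsC×1, bMsc×1, bmSC×1, bmSc×1, bmsC×1, bmsc×1
BbMmSsCc×BbMmSsCc grid (16·16=256): BBMMSSCC=1 BBMMSSCc=2 BBMMSScc=1 BBMMSsCC=2 BBMMSsCc=4 BBMMSscc=2 BBMMssCC=1 BBMMssCc=2 BBMMsscc=1 BBMmSSCC=2 BBMmSSCc=4 BBMmSScc=2 BBMmSsCC=4 BBMmSsCc=8 BBMmSscc=4 BBMmssCC=2 BBMmssCc=4 BBMmsscc=2 BBmmSSCC=1 BBmmSSCc=2 BBmmSScc=1 BBmmSsCC=2 BBmmSsCc=4 BBmmSscc=2 BBmmssCC=1 BBmmssCc=2 BBmmsscc=1 BbMMSSCC=2 BbMMSSCc=4 BbMMSScc=2 BbMMSsCC=4 BbMMSsCc=8 BbMMSscc=4 BbMMssCC=2 BbMMssCc=4 BbMMsscc=2 BbMmSSCC=4 BbMmSSCc=8 BbMmSScc=4 BbMmSsCC=8 BbMmSsCc=16 BbMmSscc=8 BbMmssCC=4 BbMmssCc=8 BbMmsscc=4 BbmmSSCC=2 BbmmSSCc=4 BbmmSScc=2 BbmmSsCC=4 BbmmSsCc=8 BbmmSscc=4 BbmmssCC=2 BbmmssCc=4 Bbmmsscc=2 bbMMSSCC=1 bbMMSSCc=2 bbMMSScc=1 bbMMSsCC=2 bbMMSsCc=4 bbMMSscc=2 bbMMssCC=1 bbMMssCc=2 bbMMsscc=1 bbMmSSCC=2 bbMmSSCc=4 bbMmSScc=2 bbMmSsCC=4 bbMmSsCc=8 bbMmSscc=4 bbMmssCC=2 bbMmssCc=4 bbMmsscc=2 bbmmSSCC=1 bbmmSSCc=2 bbmmSScc=1 bbmmSsCC=2 bbmmSsCc=4 bbmmSscc=2 bbmmssCC=1 bbmmssCc=2 bbmmsscc=1
bbMMsscc hits 1/256; gcd=1; 1÷1/256÷1 = 1/256

P(bbMMsscc) = 1/256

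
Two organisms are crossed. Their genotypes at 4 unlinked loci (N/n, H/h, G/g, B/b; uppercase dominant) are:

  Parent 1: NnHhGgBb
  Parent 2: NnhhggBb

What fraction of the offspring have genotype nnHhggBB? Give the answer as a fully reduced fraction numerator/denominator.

NnHhGgBb gametes: NHGB×1, NHGb×1, NHgB×1, NHgb×1, NhGB×1, NhGb×1, NhgB×1, Nhgb×1, nHGB×1, nHGb×1, nHgB×1, nHgb×1, nhGB×1, nhGb×1, nhgB×1, nhgb×1
NnhhggBb gametes: NhgB×4, Nhgb×4, nhgB×4, nhgb×4
NnHhGgBb×NnhhggBb grid (16·16=256): NNHhGgBB=4 NNHhGgBb=8 NNHhGgbb=4 NNHhggBB=4 NNHhggBb=8 NNHhggbb=4 NNhhGgBB=4 NNhhGgBb=8 NNhhGgbb=4 NNhhggBB=4 NNhhggBb=8 NNhhggbb=4 NnHhGgBB=8 NnHhGgBb=16 NnHhGgbb=8 NnHhggBB=8 NnHhggBb=16 NnHhggbb=8 NnhhGgBB=8 NnhhGgBb=16 NnhhGgbb=8 NnhhggBB=8 NnhhggBb=16 Nnhhggbb=8 nnHhGgBB=4 nnHhGgBb=8 nnHhGgbb=4 nnHhggBB=4 nnHhggBb=8 nnHhggbb=4 nnhhGgBB=4 nnhhGgBb=8 nnhhGgbb=4 nnhhggBB=4 nnhhggBb=8 nnhhggbb=4
nnHhggBB hits 4/256; gcd=4; 4÷4/256÷4 = 1/64

P(nnHhggBB) = 1/64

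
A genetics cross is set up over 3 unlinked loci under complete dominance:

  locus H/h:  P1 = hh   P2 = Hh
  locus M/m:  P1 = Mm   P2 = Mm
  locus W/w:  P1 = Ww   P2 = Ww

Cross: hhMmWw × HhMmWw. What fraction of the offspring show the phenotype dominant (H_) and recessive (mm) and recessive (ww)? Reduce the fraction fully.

hhMmWw gametes: hMW×2, hMw×2, hmW×2, hmw×2
HhMmWw gametes: HMW×1, HMw×1, HmW×1, Hmw×1, hMW×1, hMw×1, hmW×1, hmw×1
hhMmWw×HhMmWw grid (8·8=64): HhMMWW=2 HhMMWw=4 HhMMww=2 HhMmWW=4 HhMmWw=8 HhMmww=4 HhmmWW=2 HhmmWw=4 Hhmmww=2 hhMMWW=2 hhMMWw=4 hhMMww=2 hhMmWW=4 hhMmWw=8 hhMmww=4 hhmmWW=2 hhmmWw=4 hhmmww=2
H_ mm ww hits 2/64; gcd=2; 2÷2/64÷2 = 1/32

P(H_ mm ww) = 1/32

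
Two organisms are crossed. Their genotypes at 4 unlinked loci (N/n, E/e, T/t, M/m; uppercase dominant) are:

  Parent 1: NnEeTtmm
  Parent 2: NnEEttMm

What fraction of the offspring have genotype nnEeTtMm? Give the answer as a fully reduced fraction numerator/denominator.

NnEeTtmm gametes: NETm×2, NEtm×2, NeTm×2, Netm×2, nETm×2, nEtm×2, neTm×2, netm×2
NnEEttMm gametes: NEtM×4, NEtm×4, nEtM×4, nEtm×4
NnEeTtmm×NnEEttMm grid (16·16=256): NNEETtMm=8 NNEETtmm=8 NNEEttMm=8 NNEEttmm=8 NNEeTtMm=8 NNEeTtmm=8 NNEettMm=8 NNEettmm=8 NnEETtMm=16 NnEETtmm=16 NnEEttMm=16 NnEEttmm=16 NnEeTtMm=16 NnEeTtmm=16 NnEettMm=16 NnEettmm=16 nnEETtMm=8 nnEETtmm=8 nnEEttMm=8 nnEEttmm=8 nnEeTtMm=8 nnEeTtmm=8 nnEettMm=8 nnEettmm=8
nnEeTtMm hits 8/256; gcd=8; 8÷8/256÷8 = 1/32

P(nnEeTtMm) = 1/32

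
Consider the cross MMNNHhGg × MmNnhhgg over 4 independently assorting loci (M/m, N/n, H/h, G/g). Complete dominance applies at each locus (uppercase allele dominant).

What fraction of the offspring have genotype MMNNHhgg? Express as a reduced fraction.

MMNNHhGg gametes: MNHG×4, MNHg×4, MNhG×4, MNhg×4
MmNnhhgg gametes: MNhg×4, Mnhg×4, mNhg×4, mnhg×4
MMNNHhGg×MmNnhhgg grid (16·16=256): MMNNHhGg=16 MMNNHhgg=16 MMNNhhGg=16 MMNNhhgg=16 MMNnHhGg=16 MMNnHhgg=16 MMNnhhGg=16 MMNnhhgg=16 MmNNHhGg=16 MmNNHhgg=16 MmNNhhGg=16 MmNNhhgg=16 MmNnHhGg=16 MmNnHhgg=16 MmNnhhGg=16 MmNnhhgg=16
MMNNHhgg hits 16/256; gcd=16; 16÷16/256÷16 = 1/16

P(MMNNHhgg) = 1/16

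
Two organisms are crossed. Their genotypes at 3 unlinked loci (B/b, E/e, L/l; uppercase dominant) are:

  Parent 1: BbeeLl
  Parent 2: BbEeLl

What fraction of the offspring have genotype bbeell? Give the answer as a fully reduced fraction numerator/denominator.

P(bbeell) = 1/32

BbeeLl gametes: BeL×2, Bel×2, beL×2, bel×2
BbEeLl gametes: BEL×1, BEl×1, BeL×1, Bel×1, bEL×1, bEl×1, beL×1, bel×1
BbeeLl×BbEeLl grid (8·8=64): BBEeLL=2 BBEeLl=4 BBEell=2 BBeeLL=2 BBeeLl=4 BBeell=2 BbEeLL=4 BbEeLl=8 BbEell=4 BbeeLL=4 BbeeLl=8 Bbeell=4 bbEeLL=2 bbEeLl=4 bbEell=2 bbeeLL=2 bbeeLl=4 bbeell=2
bbeell hits 2/64; gcd=2; 2÷2/64÷2 = 1/32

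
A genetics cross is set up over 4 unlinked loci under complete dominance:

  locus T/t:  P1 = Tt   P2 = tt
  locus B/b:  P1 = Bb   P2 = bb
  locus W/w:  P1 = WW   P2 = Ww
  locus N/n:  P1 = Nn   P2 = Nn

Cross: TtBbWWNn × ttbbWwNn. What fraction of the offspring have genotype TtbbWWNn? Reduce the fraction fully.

P(TtbbWWNn) = 1/16

TtBbWWNn gametes: TBWN×2, TBWn×2, TbWN×2, TbWn×2, tBWN×2, tBWn×2, tbWN×2, tbWn×2
ttbbWwNn gametes: tbWN×4, tbWn×4, tbwN×4, tbwn×4
TtBbWWNn×ttbbWwNn grid (16·16=256): TtBbWWNN=8 TtBbWWNn=16 TtBbWWnn=8 TtBbWwNN=8 TtBbWwNn=16 TtBbWwnn=8 TtbbWWNN=8 TtbbWWNn=16 TtbbWWnn=8 TtbbWwNN=8 TtbbWwNn=16 TtbbWwnn=8 ttBbWWNN=8 ttBbWWNn=16 ttBbWWnn=8 ttBbWwNN=8 ttBbWwNn=16 ttBbWwnn=8 ttbbWWNN=8 ttbbWWNn=16 ttbbWWnn=8 ttbbWwNN=8 ttbbWwNn=16 ttbbWwnn=8
TtbbWWNn hits 16/256; gcd=16; 16÷16/256÷16 = 1/16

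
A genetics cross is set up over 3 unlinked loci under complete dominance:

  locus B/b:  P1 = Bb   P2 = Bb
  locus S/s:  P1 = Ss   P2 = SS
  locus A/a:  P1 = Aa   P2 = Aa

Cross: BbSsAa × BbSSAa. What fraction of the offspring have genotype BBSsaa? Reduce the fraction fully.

BbSsAa gametes: BSA×1, BSa×1, BsA×1, Bsa×1, bSA×1, bSa×1, bsA×1, bsa×1
BbSSAa gametes: BSA×2, BSa×2, bSA×2, bSa×2
BbSsAa×BbSSAa grid (8·8=64): BBSSAA=2 BBSSAa=4 BBSSaa=2 BBSsAA=2 BBSsAa=4 BBSsaa=2 BbSSAA=4 BbSSAa=8 BbSSaa=4 BbSsAA=4 BbSsAa=8 BbSsaa=4 bbSSAA=2 bbSSAa=4 bbSSaa=2 bbSsAA=2 bbSsAa=4 bbSsaa=2
BBSsaa hits 2/64; gcd=2; 2÷2/64÷2 = 1/32

P(BBSsaa) = 1/32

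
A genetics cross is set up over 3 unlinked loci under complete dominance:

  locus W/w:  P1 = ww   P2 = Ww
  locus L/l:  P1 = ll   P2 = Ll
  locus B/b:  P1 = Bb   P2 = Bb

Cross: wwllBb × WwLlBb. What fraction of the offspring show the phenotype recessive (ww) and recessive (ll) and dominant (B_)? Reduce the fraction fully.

P(ww ll B_) = 3/16

wwllBb gametes: wlB×4, wlb×4
WwLlBb gametes: WLB×1, WLb×1, WlB×1, Wlb×1, wLB×1, wLb×1, wlB×1, wlb×1
wwllBb×WwLlBb grid (8·8=64): WwLlBB=4 WwLlBb=8 WwLlbb=4 WwllBB=4 WwllBb=8 Wwllbb=4 wwLlBB=4 wwLlBb=8 wwLlbb=4 wwllBB=4 wwllBb=8 wwllbb=4
ww ll B_ hits 12/64; gcd=4; 12÷4/64÷4 = 3/16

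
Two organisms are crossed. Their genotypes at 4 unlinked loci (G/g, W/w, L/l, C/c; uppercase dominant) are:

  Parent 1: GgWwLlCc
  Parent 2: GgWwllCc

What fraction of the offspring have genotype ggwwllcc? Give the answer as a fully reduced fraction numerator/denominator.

P(ggwwllcc) = 1/128

GgWwLlCc gametes: GWLC×1, GWLc×1, GWlC×1, GWlc×1, GwLC×1, GwLc×1, GwlC×1, Gwlc×1, gWLC×1, gWLc×1, gWlC×1, gWlc×1, gwLC×1, gwLc×1, gwlC×1, gwlc×1
GgWwllCc gametes: GWlC×2, GWlc×2, GwlC×2, Gwlc×2, gWlC×2, gWlc×2, gwlC×2, gwlc×2
GgWwLlCc×GgWwllCc grid (16·16=256): GGWWLlCC=2 GGWWLlCc=4 GGWWLlcc=2 GGWWllCC=2 GGWWllCc=4 GGWWllcc=2 GGWwLlCC=4 GGWwLlCc=8 GGWwLlcc=4 GGWwllCC=4 GGWwllCc=8 GGWwllcc=4 GGwwLlCC=2 GGwwLlCc=4 GGwwLlcc=2 GGwwllCC=2 GGwwllCc=4 GGwwllcc=2 GgWWLlCC=4 GgWWLlCc=8 GgWWLlcc=4 GgWWllCC=4 GgWWllCc=8 GgWWllcc=4 GgWwLlCC=8 GgWwLlCc=16 GgWwLlcc=8 GgWwllCC=8 GgWwllCc=16 GgWwllcc=8 GgwwLlCC=4 GgwwLlCc=8 GgwwLlcc=4 GgwwllCC=4 GgwwllCc=8 Ggwwllcc=4 ggWWLlCC=2 ggWWLlCc=4 ggWWLlcc=2 ggWWllCC=2 ggWWllCc=4 ggWWllcc=2 ggWwLlCC=4 ggWwLlCc=8 ggWwLlcc=4 ggWwllCC=4 ggWwllCc=8 ggWwllcc=4 ggwwLlCC=2 ggwwLlCc=4 ggwwLlcc=2 ggwwllCC=2 ggwwllCc=4 ggwwllcc=2
ggwwllcc hits 2/256; gcd=2; 2÷2/256÷2 = 1/128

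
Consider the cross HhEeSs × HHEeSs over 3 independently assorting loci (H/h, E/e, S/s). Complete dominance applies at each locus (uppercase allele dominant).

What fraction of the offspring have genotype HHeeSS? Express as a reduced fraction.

P(HHeeSS) = 1/32

HhEeSs gametes: HES×1, HEs×1, HeS×1, Hes×1, hES×1, hEs×1, heS×1, hes×1
HHEeSs gametes: HES×2, HEs×2, HeS×2, Hes×2
HhEeSs×HHEeSs grid (8·8=64): HHEESS=2 HHEESs=4 HHEEss=2 HHEeSS=4 HHEeSs=8 HHEess=4 HHeeSS=2 HHeeSs=4 HHeess=2 HhEESS=2 HhEESs=4 HhEEss=2 HhEeSS=4 HhEeSs=8 HhEess=4 HheeSS=2 HheeSs=4 Hheess=2
HHeeSS hits 2/64; gcd=2; 2÷2/64÷2 = 1/32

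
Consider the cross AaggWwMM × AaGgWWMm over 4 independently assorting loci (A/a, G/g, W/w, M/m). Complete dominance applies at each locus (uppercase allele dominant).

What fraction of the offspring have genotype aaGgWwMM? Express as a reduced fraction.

P(aaGgWwMM) = 1/32

AaggWwMM gametes: AgWM×4, AgwM×4, agWM×4, agwM×4
AaGgWWMm gametes: AGWM×2, AGWm×2, AgWM×2, AgWm×2, aGWM×2, aGWm×2, agWM×2, agWm×2
AaggWwMM×AaGgWWMm grid (16·16=256): AAGgWWMM=8 AAGgWWMm=8 AAGgWwMM=8 AAGgWwMm=8 AAggWWMM=8 AAggWWMm=8 AAggWwMM=8 AAggWwMm=8 AaGgWWMM=16 AaGgWWMm=16 AaGgWwMM=16 AaGgWwMm=16 AaggWWMM=16 AaggWWMm=16 AaggWwMM=16 AaggWwMm=16 aaGgWWMM=8 aaGgWWMm=8 aaGgWwMM=8 aaGgWwMm=8 aaggWWMM=8 aaggWWMm=8 aaggWwMM=8 aaggWwMm=8
aaGgWwMM hits 8/256; gcd=8; 8÷8/256÷8 = 1/32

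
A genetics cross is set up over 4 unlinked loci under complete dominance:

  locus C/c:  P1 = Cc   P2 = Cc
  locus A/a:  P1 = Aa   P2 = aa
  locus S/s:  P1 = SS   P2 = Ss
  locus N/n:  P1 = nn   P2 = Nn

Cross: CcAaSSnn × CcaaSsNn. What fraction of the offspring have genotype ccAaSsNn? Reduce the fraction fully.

CcAaSSnn gametes: CASn×4, CaSn×4, cASn×4, caSn×4
CcaaSsNn gametes: CaSN×2, CaSn×2, CasN×2, Casn×2, caSN×2, caSn×2, casN×2, casn×2
CcAaSSnn×CcaaSsNn grid (16·16=256): CCAaSSNn=8 CCAaSSnn=8 CCAaSsNn=8 CCAaSsnn=8 CCaaSSNn=8 CCaaSSnn=8 CCaaSsNn=8 CCaaSsnn=8 CcAaSSNn=16 CcAaSSnn=16 CcAaSsNn=16 CcAaSsnn=16 CcaaSSNn=16 CcaaSSnn=16 CcaaSsNn=16 CcaaSsnn=16 ccAaSSNn=8 ccAaSSnn=8 ccAaSsNn=8 ccAaSsnn=8 ccaaSSNn=8 ccaaSSnn=8 ccaaSsNn=8 ccaaSsnn=8
ccAaSsNn hits 8/256; gcd=8; 8÷8/256÷8 = 1/32

P(ccAaSsNn) = 1/32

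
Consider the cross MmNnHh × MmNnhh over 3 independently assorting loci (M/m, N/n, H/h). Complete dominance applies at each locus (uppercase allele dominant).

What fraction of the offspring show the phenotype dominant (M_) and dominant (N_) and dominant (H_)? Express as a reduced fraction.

MmNnHh gametes: MNH×1, MNh×1, MnH×1, Mnh×1, mNH×1, mNh×1, mnH×1, mnh×1
MmNnhh gametes: MNh×2, Mnh×2, mNh×2, mnh×2
MmNnHh×MmNnhh grid (8·8=64): MMNNHh=2 MMNNhh=2 MMNnHh=4 MMNnhh=4 MMnnHh=2 MMnnhh=2 MmNNHh=4 MmNNhh=4 MmNnHh=8 MmNnhh=8 MmnnHh=4 Mmnnhh=4 mmNNHh=2 mmNNhh=2 mmNnHh=4 mmNnhh=4 mmnnHh=2 mmnnhh=2
M_ N_ H_ hits 18/64; gcd=2; 18÷2/64÷2 = 9/32

P(M_ N_ H_) = 9/32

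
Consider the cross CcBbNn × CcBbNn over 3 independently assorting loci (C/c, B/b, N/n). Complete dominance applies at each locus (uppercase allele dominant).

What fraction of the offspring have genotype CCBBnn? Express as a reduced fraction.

P(CCBBnn) = 1/64

CcBbNn gametes: CBN×1, CBn×1, CbN×1, Cbn×1, cBN×1, cBn×1, cbN×1, cbn×1
CcBbNn gametes: CBN×1, CBn×1, CbN×1, Cbn×1, cBN×1, cBn×1, cbN×1, cbn×1
CcBbNn×CcBbNn grid (8·8=64): CCBBNN=1 CCBBNn=2 CCBBnn=1 CCBbNN=2 CCBbNn=4 CCBbnn=2 CCbbNN=1 CCbbNn=2 CCbbnn=1 CcBBNN=2 CcBBNn=4 CcBBnn=2 CcBbNN=4 CcBbNn=8 CcBbnn=4 CcbbNN=2 CcbbNn=4 Ccbbnn=2 ccBBNN=1 ccBBNn=2 ccBBnn=1 ccBbNN=2 ccBbNn=4 ccBbnn=2 ccbbNN=1 ccbbNn=2 ccbbnn=1
CCBBnn hits 1/64; gcd=1; 1÷1/64÷1 = 1/64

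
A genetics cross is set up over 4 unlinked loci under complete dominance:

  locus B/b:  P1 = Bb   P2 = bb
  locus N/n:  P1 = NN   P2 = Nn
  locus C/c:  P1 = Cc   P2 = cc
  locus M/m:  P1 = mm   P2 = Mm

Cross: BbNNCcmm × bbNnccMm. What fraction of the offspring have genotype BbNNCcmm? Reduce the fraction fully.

P(BbNNCcmm) = 1/16

BbNNCcmm gametes: BNCm×4, BNcm×4, bNCm×4, bNcm×4
bbNnccMm gametes: bNcM×4, bNcm×4, bncM×4, bncm×4
BbNNCcmm×bbNnccMm grid (16·16=256): BbNNCcMm=16 BbNNCcmm=16 BbNNccMm=16 BbNNccmm=16 BbNnCcMm=16 BbNnCcmm=16 BbNnccMm=16 BbNnccmm=16 bbNNCcMm=16 bbNNCcmm=16 bbNNccMm=16 bbNNccmm=16 bbNnCcMm=16 bbNnCcmm=16 bbNnccMm=16 bbNnccmm=16
BbNNCcmm hits 16/256; gcd=16; 16÷16/256÷16 = 1/16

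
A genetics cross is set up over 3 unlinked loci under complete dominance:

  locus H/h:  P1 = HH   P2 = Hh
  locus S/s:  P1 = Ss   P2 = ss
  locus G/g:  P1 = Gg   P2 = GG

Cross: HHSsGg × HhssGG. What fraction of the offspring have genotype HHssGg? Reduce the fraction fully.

HHSsGg gametes: HSG×2, HSg×2, HsG×2, Hsg×2
HhssGG gametes: HsG×4, hsG×4
HHSsGg×HhssGG grid (8·8=64): HHSsGG=8 HHSsGg=8 HHssGG=8 HHssGg=8 HhSsGG=8 HhSsGg=8 HhssGG=8 HhssGg=8
HHssGg hits 8/64; gcd=8; 8÷8/64÷8 = 1/8

P(HHssGg) = 1/8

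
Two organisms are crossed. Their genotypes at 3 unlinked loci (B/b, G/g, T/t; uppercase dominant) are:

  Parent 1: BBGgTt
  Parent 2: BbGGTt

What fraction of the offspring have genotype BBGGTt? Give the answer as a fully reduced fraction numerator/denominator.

BBGgTt gametes: BGT×2, BGt×2, BgT×2, Bgt×2
BbGGTt gametes: BGT×2, BGt×2, bGT×2, bGt×2
BBGgTt×BbGGTt grid (8·8=64): BBGGTT=4 BBGGTt=8 BBGGtt=4 BBGgTT=4 BBGgTt=8 BBGgtt=4 BbGGTT=4 BbGGTt=8 BbGGtt=4 BbGgTT=4 BbGgTt=8 BbGgtt=4
BBGGTt hits 8/64; gcd=8; 8÷8/64÷8 = 1/8

P(BBGGTt) = 1/8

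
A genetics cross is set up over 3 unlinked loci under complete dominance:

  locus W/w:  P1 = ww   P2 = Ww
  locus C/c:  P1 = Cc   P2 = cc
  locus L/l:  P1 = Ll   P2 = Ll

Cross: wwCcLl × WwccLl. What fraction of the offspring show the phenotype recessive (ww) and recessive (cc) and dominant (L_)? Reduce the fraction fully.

wwCcLl gametes: wCL×2, wCl×2, wcL×2, wcl×2
WwccLl gametes: WcL×2, Wcl×2, wcL×2, wcl×2
wwCcLl×WwccLl grid (8·8=64): WwCcLL=4 WwCcLl=8 WwCcll=4 WwccLL=4 WwccLl=8 Wwccll=4 wwCcLL=4 wwCcLl=8 wwCcll=4 wwccLL=4 wwccLl=8 wwccll=4
ww cc L_ hits 12/64; gcd=4; 12÷4/64÷4 = 3/16

P(ww cc L_) = 3/16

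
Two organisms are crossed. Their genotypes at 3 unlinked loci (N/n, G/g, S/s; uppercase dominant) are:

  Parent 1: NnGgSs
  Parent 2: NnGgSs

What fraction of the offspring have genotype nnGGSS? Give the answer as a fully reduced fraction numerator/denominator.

P(nnGGSS) = 1/64

NnGgSs gametes: NGS×1, NGs×1, NgS×1, Ngs×1, nGS×1, nGs×1, ngS×1, ngs×1
NnGgSs gametes: NGS×1, NGs×1, NgS×1, Ngs×1, nGS×1, nGs×1, ngS×1, ngs×1
NnGgSs×NnGgSs grid (8·8=64): NNGGSS=1 NNGGSs=2 NNGGss=1 NNGgSS=2 NNGgSs=4 NNGgss=2 NNggSS=1 NNggSs=2 NNggss=1 NnGGSS=2 NnGGSs=4 NnGGss=2 NnGgSS=4 NnGgSs=8 NnGgss=4 NnggSS=2 NnggSs=4 Nnggss=2 nnGGSS=1 nnGGSs=2 nnGGss=1 nnGgSS=2 nnGgSs=4 nnGgss=2 nnggSS=1 nnggSs=2 nnggss=1
nnGGSS hits 1/64; gcd=1; 1÷1/64÷1 = 1/64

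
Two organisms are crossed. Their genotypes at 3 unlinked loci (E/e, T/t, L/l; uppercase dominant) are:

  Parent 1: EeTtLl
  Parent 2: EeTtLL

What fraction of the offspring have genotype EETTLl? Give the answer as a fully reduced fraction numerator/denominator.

P(EETTLl) = 1/32

EeTtLl gametes: ETL×1, ETl×1, EtL×1, Etl×1, eTL×1, eTl×1, etL×1, etl×1
EeTtLL gametes: ETL×2, EtL×2, eTL×2, etL×2
EeTtLl×EeTtLL grid (8·8=64): EETTLL=2 EETTLl=2 EETtLL=4 EETtLl=4 EEttLL=2 EEttLl=2 EeTTLL=4 EeTTLl=4 EeTtLL=8 EeTtLl=8 EettLL=4 EettLl=4 eeTTLL=2 eeTTLl=2 eeTtLL=4 eeTtLl=4 eettLL=2 eettLl=2
EETTLl hits 2/64; gcd=2; 2÷2/64÷2 = 1/32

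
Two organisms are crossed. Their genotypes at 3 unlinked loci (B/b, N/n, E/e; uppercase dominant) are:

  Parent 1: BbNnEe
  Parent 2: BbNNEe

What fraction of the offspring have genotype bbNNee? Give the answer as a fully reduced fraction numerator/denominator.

BbNnEe gametes: BNE×1, BNe×1, BnE×1, Bne×1, bNE×1, bNe×1, bnE×1, bne×1
BbNNEe gametes: BNE×2, BNe×2, bNE×2, bNe×2
BbNnEe×BbNNEe grid (8·8=64): BBNNEE=2 BBNNEe=4 BBNNee=2 BBNnEE=2 BBNnEe=4 BBNnee=2 BbNNEE=4 BbNNEe=8 BbNNee=4 BbNnEE=4 BbNnEe=8 BbNnee=4 bbNNEE=2 bbNNEe=4 bbNNee=2 bbNnEE=2 bbNnEe=4 bbNnee=2
bbNNee hits 2/64; gcd=2; 2÷2/64÷2 = 1/32

P(bbNNee) = 1/32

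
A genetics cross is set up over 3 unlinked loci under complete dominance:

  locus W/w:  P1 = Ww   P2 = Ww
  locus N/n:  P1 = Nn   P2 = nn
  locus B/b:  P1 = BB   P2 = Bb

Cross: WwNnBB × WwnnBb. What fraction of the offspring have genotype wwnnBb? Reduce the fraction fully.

WwNnBB gametes: WNB×2, WnB×2, wNB×2, wnB×2
WwnnBb gametes: WnB×2, Wnb×2, wnB×2, wnb×2
WwNnBB×WwnnBb grid (8·8=64): WWNnBB=4 WWNnBb=4 WWnnBB=4 WWnnBb=4 WwNnBB=8 WwNnBb=8 WwnnBB=8 WwnnBb=8 wwNnBB=4 wwNnBb=4 wwnnBB=4 wwnnBb=4
wwnnBb hits 4/64; gcd=4; 4÷4/64÷4 = 1/16

P(wwnnBb) = 1/16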